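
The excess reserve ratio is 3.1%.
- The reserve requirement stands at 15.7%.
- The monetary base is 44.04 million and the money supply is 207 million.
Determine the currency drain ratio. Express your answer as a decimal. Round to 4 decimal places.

Using m = M/MB = 207/44.04 ≈ 4.700272. From m = (1 + c)/(c + rr + e), rearranging gives 1 + c = m·(c + rr + e), so c·(1 − m) = m·(rr + e) − 1.
Hence c = [m·(rr + e) − 1]/(1 − m) = [4.700272 × (0.157 + 0.031) − 1] / (1 − 4.700272) ≈ 0.031443.

0.0314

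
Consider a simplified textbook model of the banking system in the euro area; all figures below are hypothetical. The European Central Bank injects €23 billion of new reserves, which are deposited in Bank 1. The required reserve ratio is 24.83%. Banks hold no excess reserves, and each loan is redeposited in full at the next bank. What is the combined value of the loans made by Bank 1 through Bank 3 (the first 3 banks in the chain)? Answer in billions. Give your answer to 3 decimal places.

€40.055 billion

Bank i lends (1 − rr)^i of the original deposit: Bank 1 lends 23·0.7517 = 17.2891, Bank 2 lends 23·0.7517² ≈ 12.9962, and so on.
Summing a geometric series: total = 23·[0.7517·(1 − 0.7517^3) / (1 − 0.7517)] ≈ 40.0546 billion.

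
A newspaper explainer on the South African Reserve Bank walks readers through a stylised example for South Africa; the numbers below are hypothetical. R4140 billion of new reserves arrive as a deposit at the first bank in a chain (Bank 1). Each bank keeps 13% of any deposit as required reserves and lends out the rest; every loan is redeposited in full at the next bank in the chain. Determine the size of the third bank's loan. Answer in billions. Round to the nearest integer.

Each bank lends a fraction (1 − rr) = 0.8700 of the deposit it receives, so Bank 3 receives 4140·0.8700^2 and lends 4140·0.8700^3 ≈ 2726.2024 billion.

R2726 billion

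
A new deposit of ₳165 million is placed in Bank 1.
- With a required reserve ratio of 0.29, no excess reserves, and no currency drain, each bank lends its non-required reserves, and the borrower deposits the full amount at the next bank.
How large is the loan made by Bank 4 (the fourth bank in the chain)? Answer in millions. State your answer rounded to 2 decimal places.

₳41.93 million

Each bank lends a fraction (1 − rr) = 0.7100 of the deposit it receives, so Bank 4 receives 165·0.7100^3 and lends 165·0.7100^4 ≈ 41.9293 million.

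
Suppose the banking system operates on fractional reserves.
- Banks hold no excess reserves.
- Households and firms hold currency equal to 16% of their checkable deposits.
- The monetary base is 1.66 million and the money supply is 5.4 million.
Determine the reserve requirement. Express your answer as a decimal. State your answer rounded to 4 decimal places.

Using m = M/MB = 5.4/1.66 ≈ 3.253012. Since m = (1 + c)/(c + rr + e), the denominator satisfies c + rr + e = (1 + c)/m = (1 + 0.16) / 3.253012 ≈ 0.356593.
With c = 0.16 and e = 0, the reserve requirement is 0.356593 − 0.16 − 0 = 0.196593.

0.1966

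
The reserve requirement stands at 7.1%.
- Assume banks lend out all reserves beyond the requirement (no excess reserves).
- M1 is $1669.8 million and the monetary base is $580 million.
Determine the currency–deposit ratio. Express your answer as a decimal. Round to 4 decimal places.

0.4234

Using m = M/MB = 1669.8/580 ≈ 2.878966. From m = (1 + c)/(c + rr + e), rearranging gives 1 + c = m·(c + rr + e), so c·(1 − m) = m·(rr + e) − 1.
Hence c = [m·(rr + e) − 1]/(1 − m) = [2.878966 × (0.071 + 0) − 1] / (1 − 2.878966) ≈ 0.423421.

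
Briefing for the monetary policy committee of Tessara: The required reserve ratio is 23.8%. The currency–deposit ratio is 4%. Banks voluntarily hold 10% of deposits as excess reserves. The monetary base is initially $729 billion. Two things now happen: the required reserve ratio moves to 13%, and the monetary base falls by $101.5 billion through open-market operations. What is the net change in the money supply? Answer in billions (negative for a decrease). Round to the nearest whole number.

Before: m₁ = (1 + 0.04) / (0.238 + 0.1 + 0.04) ≈ 2.7513, MB₁ = 729, so M₁ = 2.7513 × 729 = 2005.6977 billion.
After: m₂ = (1 + 0.04) / (0.13 + 0.1 + 0.04) ≈ 3.8519, MB₂ = 729 − 101.5 = 627.5, so M₂ = 3.8519 × 627.5 ≈ 2417.0673 billion.
ΔM = M₂ − M₁ = 2417.0673 − 2005.6977 = 411.3696 billion.

$411 billion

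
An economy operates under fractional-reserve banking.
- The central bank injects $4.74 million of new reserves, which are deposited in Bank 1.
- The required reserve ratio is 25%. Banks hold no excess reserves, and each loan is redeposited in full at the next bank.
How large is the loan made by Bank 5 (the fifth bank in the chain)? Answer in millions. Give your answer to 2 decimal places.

$1.12 million

Each bank lends a fraction (1 − rr) = 0.7500 of the deposit it receives, so Bank 5 receives 4.74·0.7500^4 and lends 4.74·0.7500^5 ≈ 1.1248 million.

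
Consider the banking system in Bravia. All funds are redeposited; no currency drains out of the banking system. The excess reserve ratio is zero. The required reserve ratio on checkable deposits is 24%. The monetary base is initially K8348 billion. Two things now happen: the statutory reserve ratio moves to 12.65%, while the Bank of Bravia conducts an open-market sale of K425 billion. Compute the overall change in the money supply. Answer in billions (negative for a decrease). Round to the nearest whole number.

Before: m₁ = 1 / (0.24) ≈ 4.16667, MB₁ = 8348, so M₁ = 4.16667 × 8348 ≈ 34783.3612 billion.
After: m₂ = 1 / (0.1265) ≈ 7.90514, MB₂ = 8348 − 425 = 7923, so M₂ = 7.90514 × 7923 ≈ 62632.4242 billion.
ΔM = M₂ − M₁ = 62632.4242 − 34783.3612 = 27849.063 billion.

K27849 billion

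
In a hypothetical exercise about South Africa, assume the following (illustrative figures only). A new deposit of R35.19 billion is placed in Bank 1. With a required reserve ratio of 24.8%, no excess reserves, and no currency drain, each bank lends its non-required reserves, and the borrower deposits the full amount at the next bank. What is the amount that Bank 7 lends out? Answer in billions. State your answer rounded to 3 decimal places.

Each bank lends a fraction (1 − rr) = 0.7520 of the deposit it receives, so Bank 7 receives 35.19·0.7520^6 and lends 35.19·0.7520^7 ≈ 4.7857 billion.

R4.786 billion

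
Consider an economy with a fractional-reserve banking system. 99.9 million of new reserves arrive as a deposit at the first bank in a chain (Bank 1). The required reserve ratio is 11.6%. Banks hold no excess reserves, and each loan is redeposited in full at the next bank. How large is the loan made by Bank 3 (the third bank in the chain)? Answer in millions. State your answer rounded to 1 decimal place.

Each bank lends a fraction (1 − rr) = 0.8840 of the deposit it receives, so Bank 3 receives 99.9·0.8840^2 and lends 99.9·0.8840^3 ≈ 69.0116 million.

69.0 million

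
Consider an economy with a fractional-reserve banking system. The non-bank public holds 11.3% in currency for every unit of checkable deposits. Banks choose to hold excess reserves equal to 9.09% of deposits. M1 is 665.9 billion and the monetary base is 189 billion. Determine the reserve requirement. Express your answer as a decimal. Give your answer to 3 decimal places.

0.112

Using m = M/MB = 665.9/189 ≈ 3.523280. Since m = (1 + c)/(c + rr + e), the denominator satisfies c + rr + e = (1 + c)/m = (1 + 0.113) / 3.523280 ≈ 0.315899.
With c = 0.113 and e = 0.0909, the reserve requirement is 0.315899 − 0.113 − 0.0909 = 0.111999.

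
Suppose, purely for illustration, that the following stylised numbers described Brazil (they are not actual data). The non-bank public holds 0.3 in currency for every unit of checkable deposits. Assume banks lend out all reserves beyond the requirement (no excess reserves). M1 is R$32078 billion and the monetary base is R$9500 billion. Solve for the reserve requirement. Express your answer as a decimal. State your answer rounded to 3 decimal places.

Using m = M/MB = 32078/9500 ≈ 3.376632. Since m = (1 + c)/(c + rr + e), the denominator satisfies c + rr + e = (1 + c)/m = (1 + 0.3) / 3.376632 ≈ 0.384999.
With c = 0.3 and e = 0, the reserve requirement is 0.384999 − 0.3 − 0 = 0.084999.

0.085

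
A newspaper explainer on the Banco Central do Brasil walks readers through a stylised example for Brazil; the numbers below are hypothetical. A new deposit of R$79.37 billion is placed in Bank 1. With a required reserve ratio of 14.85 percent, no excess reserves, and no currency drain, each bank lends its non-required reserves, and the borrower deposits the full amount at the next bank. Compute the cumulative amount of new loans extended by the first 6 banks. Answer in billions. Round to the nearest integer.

R$282 billion

Bank i lends (1 − rr)^i of the original deposit: Bank 1 lends 79.37·0.8515 ≈ 67.5836, Bank 2 lends 79.37·0.8515² ≈ 57.5474, and so on.
Summing a geometric series: total = 79.37·[0.8515·(1 − 0.8515^6) / (1 − 0.8515)] ≈ 281.6389 billion.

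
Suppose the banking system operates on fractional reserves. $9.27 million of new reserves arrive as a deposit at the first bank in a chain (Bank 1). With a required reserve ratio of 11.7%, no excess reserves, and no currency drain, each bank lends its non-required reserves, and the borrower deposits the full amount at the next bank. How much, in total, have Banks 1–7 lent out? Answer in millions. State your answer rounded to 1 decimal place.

$40.7 million

Bank i lends (1 − rr)^i of the original deposit: Bank 1 lends 9.27·0.8830 ≈ 8.1854, Bank 2 lends 9.27·0.8830² ≈ 7.2277, and so on.
Summing a geometric series: total = 9.27·[0.8830·(1 − 0.8830^7) / (1 − 0.8830)] ≈ 40.6802 million.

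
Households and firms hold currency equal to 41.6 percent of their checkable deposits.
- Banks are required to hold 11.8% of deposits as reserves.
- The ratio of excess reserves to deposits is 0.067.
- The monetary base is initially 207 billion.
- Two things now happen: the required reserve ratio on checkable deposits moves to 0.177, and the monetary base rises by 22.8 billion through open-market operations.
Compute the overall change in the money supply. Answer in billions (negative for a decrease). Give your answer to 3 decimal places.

5.318 billion

Before: m₁ = (1 + 0.416) / (0.118 + 0.067 + 0.416) ≈ 2.3560732, MB₁ = 207, so M₁ = 2.3560732 × 207 ≈ 487.7072 billion.
After: m₂ = (1 + 0.416) / (0.177 + 0.067 + 0.416) ≈ 2.1454545, MB₂ = 207 + 22.8 = 229.8, so M₂ = 2.1454545 × 229.8 ≈ 493.0254 billion.
ΔM = M₂ − M₁ = 493.0254 − 487.7072 = 5.3182 billion.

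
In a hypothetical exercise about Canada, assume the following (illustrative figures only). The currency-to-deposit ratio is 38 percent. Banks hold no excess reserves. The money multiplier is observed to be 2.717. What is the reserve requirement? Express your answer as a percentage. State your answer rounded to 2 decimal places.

Using m = 2.717. Since m = (1 + c)/(c + rr + e), the denominator satisfies c + rr + e = (1 + c)/m = (1 + 0.38) / 2.717 ≈ 0.507913.
With c = 0.38 and e = 0, the reserve requirement is 0.507913 − 0.38 − 0 = 0.127913.

12.79%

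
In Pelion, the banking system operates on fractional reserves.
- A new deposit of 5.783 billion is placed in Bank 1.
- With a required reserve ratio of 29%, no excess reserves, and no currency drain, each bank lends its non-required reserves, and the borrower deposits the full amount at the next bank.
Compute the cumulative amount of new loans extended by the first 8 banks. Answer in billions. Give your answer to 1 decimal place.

Bank i lends (1 − rr)^i of the original deposit: Bank 1 lends 5.783·0.7100 ≈ 4.1059, Bank 2 lends 5.783·0.7100² ≈ 2.9152, and so on.
Summing a geometric series: total = 5.783·[0.7100·(1 − 0.7100^8) / (1 − 0.7100)] ≈ 13.2441 billion.

13.2 billion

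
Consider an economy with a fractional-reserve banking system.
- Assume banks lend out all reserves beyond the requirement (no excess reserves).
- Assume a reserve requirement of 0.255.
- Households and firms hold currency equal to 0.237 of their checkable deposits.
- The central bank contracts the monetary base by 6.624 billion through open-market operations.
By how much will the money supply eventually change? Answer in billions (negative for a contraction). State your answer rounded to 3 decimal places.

The money multiplier is m = (1 + c) / (rr + c) = (1 + 0.237) / (0.255 + 0.237) ≈ 2.51423.
The sale removes 6.624 billion of base, so ΔM = m × ΔMB = 2.51423 × (−6.624) ≈ -16.6543 billion.

-16.654 billion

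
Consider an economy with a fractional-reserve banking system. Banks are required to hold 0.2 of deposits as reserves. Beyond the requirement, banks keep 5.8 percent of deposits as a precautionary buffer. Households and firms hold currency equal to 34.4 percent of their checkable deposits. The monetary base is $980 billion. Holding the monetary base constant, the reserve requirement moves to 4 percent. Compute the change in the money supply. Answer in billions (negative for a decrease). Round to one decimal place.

$792.0 billion

Initially m₁ = (1 + 0.344) / (0.2 + 0.058 + 0.344) ≈ 2.23256, so M₁ = 2.23256 × 980 = 2187.9088 billion.
After the change m₂ = (1 + 0.344) / (0.04 + 0.058 + 0.344) ≈ 3.04072, so M₂ = 3.04072 × 980 = 2979.9056 billion.
ΔM = M₂ − M₁ = 2979.9056 − 2187.9088 = 791.9968 billion.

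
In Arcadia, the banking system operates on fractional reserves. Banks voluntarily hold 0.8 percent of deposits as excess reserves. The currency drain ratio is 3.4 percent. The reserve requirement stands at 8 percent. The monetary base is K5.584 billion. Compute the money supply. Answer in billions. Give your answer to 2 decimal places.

The money multiplier is m = (1 + c) / (rr + e + c) = (1 + 0.034) / (0.08 + 0.008 + 0.034) ≈ 8.4754.
So M = m × MB = 8.4754 × 5.584 ≈ 47.3266 billion.

K47.33 billion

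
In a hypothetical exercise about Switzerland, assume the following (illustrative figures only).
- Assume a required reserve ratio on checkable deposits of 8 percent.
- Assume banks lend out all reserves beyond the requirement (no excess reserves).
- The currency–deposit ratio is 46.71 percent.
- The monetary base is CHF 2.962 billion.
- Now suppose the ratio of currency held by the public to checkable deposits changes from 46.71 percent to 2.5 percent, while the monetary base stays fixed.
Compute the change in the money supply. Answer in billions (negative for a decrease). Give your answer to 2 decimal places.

Initially m₁ = (1 + 0.4671) / (0.08 + 0.4671) ≈ 2.6816, so M₁ = 2.6816 × 2.962 ≈ 7.9429 billion.
After the change m₂ = (1 + 0.025) / (0.08 + 0.025) ≈ 9.7619, so M₂ = 9.7619 × 2.962 ≈ 28.9147 billion.
ΔM = M₂ − M₁ = 28.9147 − 7.9429 = 20.9718 billion.

CHF 20.97 billion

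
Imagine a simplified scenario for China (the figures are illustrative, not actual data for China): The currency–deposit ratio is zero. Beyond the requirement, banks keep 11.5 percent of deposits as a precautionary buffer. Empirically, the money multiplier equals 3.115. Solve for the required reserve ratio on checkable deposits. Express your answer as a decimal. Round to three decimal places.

Using m = 3.115. Since m = (1 + c)/(c + rr + e), the denominator satisfies c + rr + e = (1 + c)/m = (1 + 0) / 3.115 ≈ 0.321027.
With c = 0 and e = 0.115, the required reserve ratio on checkable deposits is 0.321027 − 0 − 0.115 = 0.206027.

0.206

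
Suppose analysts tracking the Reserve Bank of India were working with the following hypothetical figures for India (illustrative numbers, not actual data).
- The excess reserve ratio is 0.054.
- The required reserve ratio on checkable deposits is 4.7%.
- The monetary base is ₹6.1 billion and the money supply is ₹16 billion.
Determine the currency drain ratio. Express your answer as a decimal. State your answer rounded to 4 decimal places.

Using m = M/MB = 16/6.1 ≈ 2.622951. From m = (1 + c)/(c + rr + e), rearranging gives 1 + c = m·(c + rr + e), so c·(1 − m) = m·(rr + e) − 1.
Hence c = [m·(rr + e) − 1]/(1 − m) = [2.622951 × (0.047 + 0.054) − 1] / (1 − 2.622951) ≈ 0.452929.

0.4529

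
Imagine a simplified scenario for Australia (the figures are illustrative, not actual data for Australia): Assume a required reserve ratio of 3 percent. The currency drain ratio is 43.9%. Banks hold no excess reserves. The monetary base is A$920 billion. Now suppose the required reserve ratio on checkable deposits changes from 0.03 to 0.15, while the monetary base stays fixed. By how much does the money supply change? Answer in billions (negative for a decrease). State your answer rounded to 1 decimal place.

-575.1 billion

Initially m₁ = (1 + 0.439) / (0.03 + 0.439) ≈ 3.06823, so M₁ = 3.06823 × 920 = 2822.7716 billion.
After the change m₂ = (1 + 0.439) / (0.15 + 0.439) ≈ 2.44312, so M₂ = 2.44312 × 920 = 2247.6704 billion.
ΔM = M₂ − M₁ = 2247.6704 − 2822.7716 = -575.1012 billion.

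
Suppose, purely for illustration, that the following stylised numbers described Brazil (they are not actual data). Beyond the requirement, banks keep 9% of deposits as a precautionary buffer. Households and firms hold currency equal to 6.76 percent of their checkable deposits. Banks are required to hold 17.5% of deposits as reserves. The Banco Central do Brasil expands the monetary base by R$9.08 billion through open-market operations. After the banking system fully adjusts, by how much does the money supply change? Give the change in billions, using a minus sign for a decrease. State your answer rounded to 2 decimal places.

R$29.15 billion

The money multiplier is m = (1 + c) / (rr + e + c) = (1 + 0.0676) / (0.175 + 0.09 + 0.0676) ≈ 3.2099.
The purchase adds 9.08 billion of base, so ΔM = m × ΔMB = 3.2099 × (+9.08) ≈ 29.1459 billion.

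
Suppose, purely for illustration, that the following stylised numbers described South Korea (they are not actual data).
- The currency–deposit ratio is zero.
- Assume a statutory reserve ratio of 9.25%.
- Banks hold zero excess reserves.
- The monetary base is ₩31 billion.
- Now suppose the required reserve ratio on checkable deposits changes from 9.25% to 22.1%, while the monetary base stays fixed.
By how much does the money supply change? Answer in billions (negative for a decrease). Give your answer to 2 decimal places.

Initially m₁ = 1 / (0.0925) ≈ 10.81081, so M₁ = 10.81081 × 31 ≈ 335.1351 billion.
After the change m₂ = 1 / (0.221) ≈ 4.52489, so M₂ = 4.52489 × 31 ≈ 140.2716 billion.
ΔM = M₂ − M₁ = 140.2716 − 335.1351 = -194.8635 billion.

-194.86 billion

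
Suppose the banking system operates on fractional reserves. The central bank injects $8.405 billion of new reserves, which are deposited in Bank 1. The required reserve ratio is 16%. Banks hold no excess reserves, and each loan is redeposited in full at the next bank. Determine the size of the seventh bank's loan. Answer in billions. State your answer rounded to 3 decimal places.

Each bank lends a fraction (1 − rr) = 0.8400 of the deposit it receives, so Bank 7 receives 8.405·0.8400^6 and lends 8.405·0.8400^7 ≈ 2.4802 billion.

$2.480 billion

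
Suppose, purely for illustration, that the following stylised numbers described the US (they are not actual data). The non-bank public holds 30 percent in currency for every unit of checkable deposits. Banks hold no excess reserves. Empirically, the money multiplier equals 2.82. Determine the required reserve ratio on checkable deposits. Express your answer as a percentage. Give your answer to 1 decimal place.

Using m = 2.82. Since m = (1 + c)/(c + rr + e), the denominator satisfies c + rr + e = (1 + c)/m = (1 + 0.3) / 2.82 ≈ 0.460993.
With c = 0.3 and e = 0, the required reserve ratio on checkable deposits is 0.460993 − 0.3 − 0 = 0.160993.

16.1%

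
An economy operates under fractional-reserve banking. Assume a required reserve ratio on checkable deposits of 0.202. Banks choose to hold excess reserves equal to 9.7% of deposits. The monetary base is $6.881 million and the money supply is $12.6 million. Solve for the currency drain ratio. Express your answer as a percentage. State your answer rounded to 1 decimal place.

54.4%

Using m = M/MB = 12.6/6.881 ≈ 1.831129. From m = (1 + c)/(c + rr + e), rearranging gives 1 + c = m·(c + rr + e), so c·(1 − m) = m·(rr + e) − 1.
Hence c = [m·(rr + e) − 1]/(1 − m) = [1.831129 × (0.202 + 0.097) − 1] / (1 − 1.831129) ≈ 0.544431.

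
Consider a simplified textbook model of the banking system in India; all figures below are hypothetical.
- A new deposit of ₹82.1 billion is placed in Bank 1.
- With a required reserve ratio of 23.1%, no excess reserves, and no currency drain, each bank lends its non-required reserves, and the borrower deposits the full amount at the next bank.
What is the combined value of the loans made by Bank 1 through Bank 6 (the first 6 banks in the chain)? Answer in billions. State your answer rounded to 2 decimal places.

Bank i lends (1 − rr)^i of the original deposit: Bank 1 lends 82.1·0.7690 = 63.1349, Bank 2 lends 82.1·0.7690² ≈ 48.5507, and so on.
Summing a geometric series: total = 82.1·[0.7690·(1 − 0.7690^6) / (1 − 0.7690)] ≈ 216.7895 billion.

₹216.79 billion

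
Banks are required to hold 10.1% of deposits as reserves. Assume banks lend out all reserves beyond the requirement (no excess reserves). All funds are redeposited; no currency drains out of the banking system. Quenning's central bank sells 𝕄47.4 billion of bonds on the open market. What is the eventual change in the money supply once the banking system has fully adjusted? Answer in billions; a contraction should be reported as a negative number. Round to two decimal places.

The simple money multiplier is m = 1/rr = 1/0.101 ≈ 9.90099.
An open-market sale reduces the monetary base by 47.4 billion, so ΔM = m × ΔMB = 9.90099 × (−47.4) ≈ -469.3069 billion.

-469.31 billion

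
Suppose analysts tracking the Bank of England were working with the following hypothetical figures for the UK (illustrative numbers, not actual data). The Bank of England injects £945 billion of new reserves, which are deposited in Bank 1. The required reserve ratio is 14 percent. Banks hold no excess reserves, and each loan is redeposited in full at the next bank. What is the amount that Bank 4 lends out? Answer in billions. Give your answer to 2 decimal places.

Each bank lends a fraction (1 − rr) = 0.8600 of the deposit it receives, so Bank 4 receives 945·0.8600^3 and lends 945·0.8600^4 ≈ 516.9227 billion.

£516.92 billion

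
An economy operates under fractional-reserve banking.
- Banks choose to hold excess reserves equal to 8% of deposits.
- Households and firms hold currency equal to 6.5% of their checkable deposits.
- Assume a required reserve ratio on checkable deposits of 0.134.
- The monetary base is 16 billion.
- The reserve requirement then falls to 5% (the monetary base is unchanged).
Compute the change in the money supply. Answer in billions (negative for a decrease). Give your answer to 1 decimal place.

Initially m₁ = (1 + 0.065) / (0.134 + 0.08 + 0.065) ≈ 3.8172, so M₁ = 3.8172 × 16 = 61.0752 billion.
After the change m₂ = (1 + 0.065) / (0.05 + 0.08 + 0.065) ≈ 5.4615, so M₂ = 5.4615 × 16 = 87.384 billion.
ΔM = M₂ − M₁ = 87.384 − 61.0752 = 26.3088 billion.

26.3 billion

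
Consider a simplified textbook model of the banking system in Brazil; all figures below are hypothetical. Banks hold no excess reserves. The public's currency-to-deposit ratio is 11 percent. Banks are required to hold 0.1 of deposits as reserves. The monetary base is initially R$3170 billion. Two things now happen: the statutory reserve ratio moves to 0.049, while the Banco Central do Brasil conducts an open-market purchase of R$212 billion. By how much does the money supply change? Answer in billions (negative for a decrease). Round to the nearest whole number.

R$6854 billion

Before: m₁ = (1 + 0.11) / (0.1 + 0.11) ≈ 5.28571, MB₁ = 3170, so M₁ = 5.28571 × 3170 = 16755.7007 billion.
After: m₂ = (1 + 0.11) / (0.049 + 0.11) ≈ 6.98113, MB₂ = 3170 + 212 = 3382, so M₂ = 6.98113 × 3382 ≈ 23610.1817 billion.
ΔM = M₂ − M₁ = 23610.1817 − 16755.7007 = 6854.481 billion.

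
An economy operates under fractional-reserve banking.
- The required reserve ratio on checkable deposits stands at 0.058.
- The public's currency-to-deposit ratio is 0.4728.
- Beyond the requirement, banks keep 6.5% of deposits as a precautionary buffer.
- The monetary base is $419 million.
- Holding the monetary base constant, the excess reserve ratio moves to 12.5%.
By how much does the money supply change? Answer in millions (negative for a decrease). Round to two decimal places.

Initially m₁ = (1 + 0.4728) / (0.058 + 0.065 + 0.4728) ≈ 2.471970, so M₁ = 2.471970 × 419 ≈ 1035.7554 million.
After the change m₂ = (1 + 0.4728) / (0.058 + 0.125 + 0.4728) ≈ 2.245807, so M₂ = 2.245807 × 419 ≈ 940.9931 million.
ΔM = M₂ − M₁ = 940.9931 − 1035.7554 = -94.7623 million.

-94.76 million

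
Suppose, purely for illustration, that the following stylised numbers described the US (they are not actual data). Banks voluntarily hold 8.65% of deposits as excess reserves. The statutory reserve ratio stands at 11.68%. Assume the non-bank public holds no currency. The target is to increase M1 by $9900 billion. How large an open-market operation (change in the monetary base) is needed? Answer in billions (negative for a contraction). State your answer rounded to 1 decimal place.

$2012.7 billion

The money multiplier is m = 1 / (rr + e) = 1 / (0.1168 + 0.0865) ≈ 4.918839.
ΔMB = ΔM / m = (+9900) / 4.918839 ≈ 2012.6701 billion.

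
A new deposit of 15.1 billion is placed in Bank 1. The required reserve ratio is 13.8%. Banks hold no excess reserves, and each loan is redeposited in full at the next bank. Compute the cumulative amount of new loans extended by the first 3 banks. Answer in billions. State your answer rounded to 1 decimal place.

Bank i lends (1 − rr)^i of the original deposit: Bank 1 lends 15.1·0.8620 = 13.0162, Bank 2 lends 15.1·0.8620² ≈ 11.2200, and so on.
Summing a geometric series: total = 15.1·[0.8620·(1 − 0.8620^3) / (1 − 0.8620)] ≈ 33.9078 billion.

33.9 billion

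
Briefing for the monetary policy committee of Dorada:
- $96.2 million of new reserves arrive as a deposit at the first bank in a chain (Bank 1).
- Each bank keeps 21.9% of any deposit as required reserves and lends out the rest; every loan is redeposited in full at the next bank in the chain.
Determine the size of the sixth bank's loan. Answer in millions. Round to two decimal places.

Each bank lends a fraction (1 − rr) = 0.7810 of the deposit it receives, so Bank 6 receives 96.2·0.7810^5 and lends 96.2·0.7810^6 ≈ 21.8314 million.

$21.83 million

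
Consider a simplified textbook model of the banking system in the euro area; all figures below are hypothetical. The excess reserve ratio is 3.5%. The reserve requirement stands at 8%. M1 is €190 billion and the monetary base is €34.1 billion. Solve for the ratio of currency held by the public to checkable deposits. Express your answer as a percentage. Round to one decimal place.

Using m = M/MB = 190/34.1 ≈ 5.571848. From m = (1 + c)/(c + rr + e), rearranging gives 1 + c = m·(c + rr + e), so c·(1 − m) = m·(rr + e) − 1.
Hence c = [m·(rr + e) − 1]/(1 − m) = [5.571848 × (0.08 + 0.035) − 1] / (1 − 5.571848) ≈ 0.078576.

7.9%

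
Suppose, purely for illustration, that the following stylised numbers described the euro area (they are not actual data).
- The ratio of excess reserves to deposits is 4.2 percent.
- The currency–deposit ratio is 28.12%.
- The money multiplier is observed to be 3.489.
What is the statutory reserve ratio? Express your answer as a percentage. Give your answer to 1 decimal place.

4.4%

Using m = 3.489. Since m = (1 + c)/(c + rr + e), the denominator satisfies c + rr + e = (1 + c)/m = (1 + 0.2812) / 3.489 ≈ 0.367211.
With c = 0.2812 and e = 0.042, the statutory reserve ratio is 0.367211 − 0.2812 − 0.042 = 0.044011.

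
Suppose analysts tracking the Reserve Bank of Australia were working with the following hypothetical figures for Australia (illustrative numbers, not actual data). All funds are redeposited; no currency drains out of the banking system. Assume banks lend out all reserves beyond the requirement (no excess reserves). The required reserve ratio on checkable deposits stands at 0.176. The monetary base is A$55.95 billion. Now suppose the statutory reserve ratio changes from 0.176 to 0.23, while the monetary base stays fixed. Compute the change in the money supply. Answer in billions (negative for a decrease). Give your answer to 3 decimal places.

Initially m₁ = 1 / (0.176) ≈ 5.681818, so M₁ = 5.681818 × 55.95 ≈ 317.8977 billion.
After the change m₂ = 1 / (0.23) ≈ 4.347826, so M₂ = 4.347826 × 55.95 ≈ 243.2609 billion.
ΔM = M₂ − M₁ = 243.2609 − 317.8977 = -74.6368 billion.

-74.637 billion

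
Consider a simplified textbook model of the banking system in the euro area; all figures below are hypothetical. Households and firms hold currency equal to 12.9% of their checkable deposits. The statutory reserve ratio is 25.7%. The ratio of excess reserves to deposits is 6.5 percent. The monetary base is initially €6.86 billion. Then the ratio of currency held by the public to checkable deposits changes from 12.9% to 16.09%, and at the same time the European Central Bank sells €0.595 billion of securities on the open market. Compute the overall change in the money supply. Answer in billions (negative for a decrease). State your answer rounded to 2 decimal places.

-2.11 billion

Before: m₁ = (1 + 0.129) / (0.257 + 0.065 + 0.129) ≈ 2.5033, MB₁ = 6.86, so M₁ = 2.5033 × 6.86 ≈ 17.1726 billion.
After: m₂ = (1 + 0.1609) / (0.257 + 0.065 + 0.1609) ≈ 2.4040, MB₂ = 6.86 − 0.595 = 6.265, so M₂ = 2.4040 × 6.265 ≈ 15.0611 billion.
ΔM = M₂ − M₁ = 15.0611 − 17.1726 = -2.1115 billion.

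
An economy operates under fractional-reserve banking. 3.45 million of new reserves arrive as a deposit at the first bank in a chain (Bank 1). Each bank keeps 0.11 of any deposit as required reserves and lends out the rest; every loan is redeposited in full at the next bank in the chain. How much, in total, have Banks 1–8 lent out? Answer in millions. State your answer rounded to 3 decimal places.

Bank i lends (1 − rr)^i of the original deposit: Bank 1 lends 3.45·0.8900 = 3.0705, Bank 2 lends 3.45·0.8900² ≈ 2.7327, and so on.
Summing a geometric series: total = 3.45·[0.8900·(1 − 0.8900^8) / (1 − 0.8900)] ≈ 16.9252 million.

16.925 million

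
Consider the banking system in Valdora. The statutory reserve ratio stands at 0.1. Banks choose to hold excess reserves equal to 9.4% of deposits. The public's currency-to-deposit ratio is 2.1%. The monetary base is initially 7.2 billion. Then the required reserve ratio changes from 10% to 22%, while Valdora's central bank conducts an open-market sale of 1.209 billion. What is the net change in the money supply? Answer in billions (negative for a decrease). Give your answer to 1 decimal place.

Before: m₁ = (1 + 0.021) / (0.1 + 0.094 + 0.021) ≈ 4.7488, MB₁ = 7.2, so M₁ = 4.7488 × 7.2 ≈ 34.1914 billion.
After: m₂ = (1 + 0.021) / (0.22 + 0.094 + 0.021) ≈ 3.0478, MB₂ = 7.2 − 1.209 = 5.991, so M₂ = 3.0478 × 5.991 ≈ 18.2594 billion.
ΔM = M₂ − M₁ = 18.2594 − 34.1914 = -15.932 billion.

-15.9 billion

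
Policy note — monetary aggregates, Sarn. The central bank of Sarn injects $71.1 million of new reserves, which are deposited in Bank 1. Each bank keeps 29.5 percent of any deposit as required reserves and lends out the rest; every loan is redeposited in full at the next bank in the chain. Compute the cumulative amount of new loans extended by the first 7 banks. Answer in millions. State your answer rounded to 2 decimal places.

Bank i lends (1 − rr)^i of the original deposit: Bank 1 lends 71.1·0.7050 = 50.1255, Bank 2 lends 71.1·0.7050² ≈ 35.3385, and so on.
Summing a geometric series: total = 71.1·[0.7050·(1 − 0.7050^7) / (1 − 0.7050)] ≈ 155.2087 million.

$155.21 million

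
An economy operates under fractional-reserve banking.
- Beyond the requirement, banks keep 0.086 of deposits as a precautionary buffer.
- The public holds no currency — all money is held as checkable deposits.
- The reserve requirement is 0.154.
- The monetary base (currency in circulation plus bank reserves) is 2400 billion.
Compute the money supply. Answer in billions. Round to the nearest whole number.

10000 billion

The money multiplier is m = 1 / (rr + e) = 1 / (0.154 + 0.086) ≈ 4.16667.
So M = m × MB = 4.16667 × 2400 = 10000.008 billion.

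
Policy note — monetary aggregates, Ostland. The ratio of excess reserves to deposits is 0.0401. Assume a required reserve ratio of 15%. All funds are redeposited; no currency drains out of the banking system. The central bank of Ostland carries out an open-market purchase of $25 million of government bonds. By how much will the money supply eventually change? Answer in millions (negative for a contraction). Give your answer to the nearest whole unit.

The money multiplier is m = 1 / (rr + e) = 1 / (0.15 + 0.0401) ≈ 5.2604.
The purchase adds 25 million of base, so ΔM = m × ΔMB = 5.2604 × (+25) = 131.51 million.

$132 million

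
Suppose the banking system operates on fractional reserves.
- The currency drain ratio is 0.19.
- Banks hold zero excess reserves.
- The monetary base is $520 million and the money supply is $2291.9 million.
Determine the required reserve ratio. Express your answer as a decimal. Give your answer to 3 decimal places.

Using m = M/MB = 2291.9/520 = 4.407500. Since m = (1 + c)/(c + rr + e), the denominator satisfies c + rr + e = (1 + c)/m = (1 + 0.19) / 4.407500 ≈ 0.269994.
With c = 0.19 and e = 0, the required reserve ratio is 0.269994 − 0.19 − 0 = 0.079994.

0.080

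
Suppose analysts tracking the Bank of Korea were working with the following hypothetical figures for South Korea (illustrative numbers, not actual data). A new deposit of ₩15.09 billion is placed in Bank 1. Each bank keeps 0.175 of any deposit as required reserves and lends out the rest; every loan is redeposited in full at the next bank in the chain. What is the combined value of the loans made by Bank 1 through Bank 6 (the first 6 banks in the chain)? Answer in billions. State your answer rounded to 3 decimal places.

Bank i lends (1 − rr)^i of the original deposit: Bank 1 lends 15.09·0.8250 ≈ 12.4492, Bank 2 lends 15.09·0.8250² ≈ 10.2706, and so on.
Summing a geometric series: total = 15.09·[0.8250·(1 − 0.8250^6) / (1 − 0.8250)] ≈ 48.7086 billion.

₩48.709 billion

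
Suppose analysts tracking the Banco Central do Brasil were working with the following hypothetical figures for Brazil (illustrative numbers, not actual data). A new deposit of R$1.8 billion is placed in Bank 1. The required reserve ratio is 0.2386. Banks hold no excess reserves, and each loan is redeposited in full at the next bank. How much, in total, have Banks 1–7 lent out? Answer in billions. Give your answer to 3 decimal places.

R$4.892 billion

Bank i lends (1 − rr)^i of the original deposit: Bank 1 lends 1.8·0.7614 ≈ 1.3705, Bank 2 lends 1.8·0.7614² ≈ 1.0435, and so on.
Summing a geometric series: total = 1.8·[0.7614·(1 − 0.7614^7) / (1 − 0.7614)] ≈ 4.8919 billion.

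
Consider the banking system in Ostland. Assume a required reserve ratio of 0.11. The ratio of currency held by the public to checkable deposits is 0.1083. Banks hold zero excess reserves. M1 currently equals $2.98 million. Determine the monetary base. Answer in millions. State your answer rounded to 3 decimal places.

The money multiplier is m = (1 + c) / (rr + c) = (1 + 0.1083) / (0.11 + 0.1083) ≈ 5.07696.
MB = M / m = 2.98 / 5.07696 ≈ 0.587 million.

$0.587 million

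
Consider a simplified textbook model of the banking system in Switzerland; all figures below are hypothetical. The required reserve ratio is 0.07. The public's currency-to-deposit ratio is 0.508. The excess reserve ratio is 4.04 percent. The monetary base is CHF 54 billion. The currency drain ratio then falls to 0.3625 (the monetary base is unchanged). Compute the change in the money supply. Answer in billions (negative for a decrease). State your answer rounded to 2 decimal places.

CHF 23.90 billion

Initially m₁ = (1 + 0.508) / (0.07 + 0.0404 + 0.508) ≈ 2.43855, so M₁ = 2.43855 × 54 = 131.6817 billion.
After the change m₂ = (1 + 0.3625) / (0.07 + 0.0404 + 0.3625) ≈ 2.88116, so M₂ = 2.88116 × 54 ≈ 155.5826 billion.
ΔM = M₂ − M₁ = 155.5826 − 131.6817 = 23.9009 billion.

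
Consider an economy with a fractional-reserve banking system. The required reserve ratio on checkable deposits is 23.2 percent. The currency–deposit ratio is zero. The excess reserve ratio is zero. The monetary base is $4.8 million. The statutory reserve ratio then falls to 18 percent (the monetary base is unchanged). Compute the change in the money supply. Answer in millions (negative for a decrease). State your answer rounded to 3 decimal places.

$5.977 million

Initially m₁ = 1 / (0.232) ≈ 4.31034, so M₁ = 4.31034 × 4.8 ≈ 20.6896 million.
After the change m₂ = 1 / (0.18) ≈ 5.55556, so M₂ = 5.55556 × 4.8 ≈ 26.6667 million.
ΔM = M₂ − M₁ = 26.6667 − 20.6896 = 5.9771 million.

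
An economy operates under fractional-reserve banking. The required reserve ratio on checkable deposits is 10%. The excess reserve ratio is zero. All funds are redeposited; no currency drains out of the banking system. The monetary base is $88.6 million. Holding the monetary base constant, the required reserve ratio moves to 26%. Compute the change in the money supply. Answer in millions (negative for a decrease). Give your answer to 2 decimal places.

-545.23 million

Initially m₁ = 1 / (0.1) = 10, so M₁ = 10 × 88.6 = 886 million.
After the change m₂ = 1 / (0.26) ≈ 3.84615, so M₂ = 3.84615 × 88.6 ≈ 340.7689 million.
ΔM = M₂ − M₁ = 340.7689 − 886 = -545.2311 million.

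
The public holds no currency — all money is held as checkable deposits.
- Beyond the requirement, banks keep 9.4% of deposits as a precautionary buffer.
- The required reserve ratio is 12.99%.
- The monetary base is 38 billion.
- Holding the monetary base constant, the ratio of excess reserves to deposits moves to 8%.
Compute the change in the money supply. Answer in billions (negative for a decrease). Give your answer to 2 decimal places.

Initially m₁ = 1 / (0.1299 + 0.094) ≈ 4.46628, so M₁ = 4.46628 × 38 ≈ 169.7186 billion.
After the change m₂ = 1 / (0.1299 + 0.08) ≈ 4.76417, so M₂ = 4.76417 × 38 ≈ 181.0385 billion.
ΔM = M₂ − M₁ = 181.0385 − 169.7186 = 11.3199 billion.

11.32 billion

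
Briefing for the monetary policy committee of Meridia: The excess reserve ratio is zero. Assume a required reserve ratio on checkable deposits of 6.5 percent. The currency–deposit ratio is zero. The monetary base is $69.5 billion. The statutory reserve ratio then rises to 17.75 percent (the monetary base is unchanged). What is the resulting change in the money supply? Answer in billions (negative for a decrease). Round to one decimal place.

-677.7 billion

Initially m₁ = 1 / (0.065) ≈ 15.3846, so M₁ = 15.3846 × 69.5 = 1069.2297 billion.
After the change m₂ = 1 / (0.1775) ≈ 5.6338, so M₂ = 5.6338 × 69.5 = 391.5491 billion.
ΔM = M₂ − M₁ = 391.5491 − 1069.2297 = -677.6806 billion.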